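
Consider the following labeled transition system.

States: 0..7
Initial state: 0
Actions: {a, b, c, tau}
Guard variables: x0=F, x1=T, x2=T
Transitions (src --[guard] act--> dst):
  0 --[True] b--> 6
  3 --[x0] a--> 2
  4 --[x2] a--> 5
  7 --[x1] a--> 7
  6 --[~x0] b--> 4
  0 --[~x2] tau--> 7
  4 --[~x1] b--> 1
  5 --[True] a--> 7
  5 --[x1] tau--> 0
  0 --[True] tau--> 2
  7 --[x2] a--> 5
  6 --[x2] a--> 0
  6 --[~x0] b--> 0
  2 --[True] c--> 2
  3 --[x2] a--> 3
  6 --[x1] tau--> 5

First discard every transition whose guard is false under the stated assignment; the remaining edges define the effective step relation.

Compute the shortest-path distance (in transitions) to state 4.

BFS to 4:
  Layer 0: {0}
  Layer 1: {2,6}
  Layer 2: {4,5}
depth(4)=2, e.g. b·b

Answer: 2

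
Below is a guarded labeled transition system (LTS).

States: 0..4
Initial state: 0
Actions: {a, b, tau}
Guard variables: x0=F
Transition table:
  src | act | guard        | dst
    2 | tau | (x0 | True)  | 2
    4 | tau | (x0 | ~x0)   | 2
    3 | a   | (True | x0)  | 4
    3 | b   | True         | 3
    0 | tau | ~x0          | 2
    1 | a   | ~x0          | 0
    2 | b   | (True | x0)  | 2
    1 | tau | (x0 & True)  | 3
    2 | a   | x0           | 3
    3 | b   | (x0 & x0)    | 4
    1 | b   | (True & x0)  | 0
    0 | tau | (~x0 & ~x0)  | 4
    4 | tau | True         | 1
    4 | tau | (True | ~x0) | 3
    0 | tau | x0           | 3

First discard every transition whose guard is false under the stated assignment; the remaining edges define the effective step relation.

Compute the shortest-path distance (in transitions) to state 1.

Layered search for 1:
  L0 = {0}
  L1 = {2,4}
  L2 = {1,3}
1 enters at depth 2; path tau·tau

Answer: 2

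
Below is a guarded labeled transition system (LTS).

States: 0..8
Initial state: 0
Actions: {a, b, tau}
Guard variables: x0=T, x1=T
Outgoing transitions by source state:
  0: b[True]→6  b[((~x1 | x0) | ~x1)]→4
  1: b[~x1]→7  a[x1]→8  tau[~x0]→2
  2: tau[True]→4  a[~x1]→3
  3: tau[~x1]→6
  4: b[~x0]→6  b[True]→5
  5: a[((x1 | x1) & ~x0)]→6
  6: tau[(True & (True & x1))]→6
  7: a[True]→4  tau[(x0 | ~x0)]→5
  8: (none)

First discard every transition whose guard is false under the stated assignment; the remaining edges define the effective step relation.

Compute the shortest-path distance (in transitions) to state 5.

Answer: 2

Working:
Layered search for 5:
  L0 = {0}
  L1 = {4,6}
  L2 = {5}
first hit 5 at d=2 via b·b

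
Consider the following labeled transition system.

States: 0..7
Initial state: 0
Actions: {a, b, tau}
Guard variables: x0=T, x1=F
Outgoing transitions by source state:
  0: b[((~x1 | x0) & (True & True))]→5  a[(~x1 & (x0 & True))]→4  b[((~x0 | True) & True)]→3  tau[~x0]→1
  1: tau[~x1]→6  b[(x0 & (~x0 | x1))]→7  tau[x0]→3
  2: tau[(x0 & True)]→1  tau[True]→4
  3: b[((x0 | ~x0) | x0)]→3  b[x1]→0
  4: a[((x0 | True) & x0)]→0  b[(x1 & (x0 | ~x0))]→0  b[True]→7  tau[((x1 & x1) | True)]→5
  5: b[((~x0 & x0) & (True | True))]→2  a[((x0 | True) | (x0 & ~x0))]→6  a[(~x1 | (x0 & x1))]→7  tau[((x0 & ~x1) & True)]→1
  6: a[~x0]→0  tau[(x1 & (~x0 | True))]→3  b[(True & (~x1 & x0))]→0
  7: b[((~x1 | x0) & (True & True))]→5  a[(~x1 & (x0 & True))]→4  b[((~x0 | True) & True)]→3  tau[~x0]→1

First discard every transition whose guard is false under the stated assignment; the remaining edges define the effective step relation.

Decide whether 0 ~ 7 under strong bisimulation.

Answer: BISIMILAR

Trace:
Compute ~ classes (split until stable):
  P[0] = {{0,1,2,3,4,5,6,7}}
  P[1] = {{0,7},{1,2},{3,6},{4},{5}}
  P[2] = {{0,7},{1},{2},{3},{4},{5},{6}}
stable after 3 split(s): 7 block(s)
[0]={0,7}  [7]={0,7}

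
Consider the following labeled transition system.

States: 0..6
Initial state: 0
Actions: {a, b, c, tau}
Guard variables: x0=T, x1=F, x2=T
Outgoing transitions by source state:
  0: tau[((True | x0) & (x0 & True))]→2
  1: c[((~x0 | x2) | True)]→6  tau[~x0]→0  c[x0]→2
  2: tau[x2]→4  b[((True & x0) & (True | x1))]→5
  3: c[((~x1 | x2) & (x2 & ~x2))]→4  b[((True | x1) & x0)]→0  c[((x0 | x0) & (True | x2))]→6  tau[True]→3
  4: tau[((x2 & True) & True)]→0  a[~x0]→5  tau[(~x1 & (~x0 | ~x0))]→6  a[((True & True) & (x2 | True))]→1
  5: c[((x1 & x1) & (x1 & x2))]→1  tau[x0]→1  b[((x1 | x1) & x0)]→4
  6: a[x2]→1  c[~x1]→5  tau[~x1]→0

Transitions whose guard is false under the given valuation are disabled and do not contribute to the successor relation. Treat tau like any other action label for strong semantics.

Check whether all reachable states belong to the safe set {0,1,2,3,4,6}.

Answer: INVARIANT VIOLATED at state 5

Analysis:
Allowed set {0,1,2,3,4,6}
Reach set: {0,1,2,4,5,6}
  0: ok
  1: ok
  2: ok
  4: ok
  5: VIOLATES
  6: ok
counterexample path to 5: tau·b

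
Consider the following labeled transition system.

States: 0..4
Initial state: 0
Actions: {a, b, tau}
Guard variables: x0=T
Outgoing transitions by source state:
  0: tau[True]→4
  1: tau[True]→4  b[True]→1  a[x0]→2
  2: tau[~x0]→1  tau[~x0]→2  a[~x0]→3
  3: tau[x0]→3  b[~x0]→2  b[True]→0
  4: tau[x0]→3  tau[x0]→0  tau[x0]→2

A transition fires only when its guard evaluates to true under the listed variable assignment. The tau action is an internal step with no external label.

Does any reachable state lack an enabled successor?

Answer: DEADLOCK at state 2

Analysis:
R = {0,2,3,4}
  0: tau→4  [deg 1]
  2: ∅  [deadlock]
  3: b→0  tau→3  [deg 2]
  4: tau→0  tau→2  tau→3  [deg 3]
witness 2: tau·tau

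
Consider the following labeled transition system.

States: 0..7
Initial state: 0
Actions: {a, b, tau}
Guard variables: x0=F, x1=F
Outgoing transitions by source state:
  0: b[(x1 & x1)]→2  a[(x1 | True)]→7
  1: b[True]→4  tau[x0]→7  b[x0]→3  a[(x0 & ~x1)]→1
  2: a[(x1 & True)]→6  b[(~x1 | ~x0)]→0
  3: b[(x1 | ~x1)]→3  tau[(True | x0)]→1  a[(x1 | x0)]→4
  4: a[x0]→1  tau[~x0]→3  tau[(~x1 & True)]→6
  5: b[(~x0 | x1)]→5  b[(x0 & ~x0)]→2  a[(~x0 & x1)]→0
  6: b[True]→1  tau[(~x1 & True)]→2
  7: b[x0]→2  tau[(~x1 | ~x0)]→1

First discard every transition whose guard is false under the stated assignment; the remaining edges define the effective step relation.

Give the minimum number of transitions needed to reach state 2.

Answer: 5

Analysis:
BFS to 2:
  L0 = {0}
  L1 = {7}
  L2 = {1}
  L3 = {4}
  L4 = {3,6}
  L5 = {2}
first hit 2 at d=5 via a·tau·b·tau·tau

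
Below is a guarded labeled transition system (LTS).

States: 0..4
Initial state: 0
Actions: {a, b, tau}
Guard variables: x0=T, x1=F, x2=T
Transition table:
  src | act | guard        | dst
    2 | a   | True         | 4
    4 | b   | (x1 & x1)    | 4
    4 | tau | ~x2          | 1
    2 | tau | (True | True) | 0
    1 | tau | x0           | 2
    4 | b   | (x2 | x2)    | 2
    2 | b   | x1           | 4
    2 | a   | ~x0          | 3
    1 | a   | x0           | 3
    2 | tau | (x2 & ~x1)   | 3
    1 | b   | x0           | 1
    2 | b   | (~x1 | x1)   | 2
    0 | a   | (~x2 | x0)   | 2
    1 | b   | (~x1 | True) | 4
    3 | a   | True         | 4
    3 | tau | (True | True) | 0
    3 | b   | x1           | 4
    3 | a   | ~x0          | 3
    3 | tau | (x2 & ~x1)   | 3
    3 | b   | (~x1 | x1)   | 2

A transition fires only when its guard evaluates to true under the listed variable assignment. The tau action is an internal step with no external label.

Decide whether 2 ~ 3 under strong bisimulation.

Bisimulation quotient by refinement:
  P[0] = {{0,1,2,3,4}}
  P[1] = {{0},{1,2,3},{4}}
  P[2] = {{0},{1},{2,3},{4}}
4 equivalence class(es) (converged in 3)
[2]={2,3}  [3]={2,3}

Answer: BISIMILAR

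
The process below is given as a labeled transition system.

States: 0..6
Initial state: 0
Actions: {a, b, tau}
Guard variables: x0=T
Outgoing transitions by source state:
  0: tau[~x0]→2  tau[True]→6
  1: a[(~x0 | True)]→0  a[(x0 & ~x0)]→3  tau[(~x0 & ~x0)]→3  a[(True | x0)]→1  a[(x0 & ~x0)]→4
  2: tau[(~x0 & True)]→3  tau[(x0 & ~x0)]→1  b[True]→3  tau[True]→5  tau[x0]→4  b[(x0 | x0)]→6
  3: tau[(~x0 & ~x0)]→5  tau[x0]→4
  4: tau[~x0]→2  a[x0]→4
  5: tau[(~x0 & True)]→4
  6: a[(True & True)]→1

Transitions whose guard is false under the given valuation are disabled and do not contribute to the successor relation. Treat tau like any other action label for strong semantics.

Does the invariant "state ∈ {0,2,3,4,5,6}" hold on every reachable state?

Answer: INVARIANT VIOLATED at state 1

Working:
Safe = {0,2,3,4,5,6}
Reach set: {0,1,6}
  0: ✓
  1: ✗ unsafe
  6: ✓
counterexample path to 1: tau·a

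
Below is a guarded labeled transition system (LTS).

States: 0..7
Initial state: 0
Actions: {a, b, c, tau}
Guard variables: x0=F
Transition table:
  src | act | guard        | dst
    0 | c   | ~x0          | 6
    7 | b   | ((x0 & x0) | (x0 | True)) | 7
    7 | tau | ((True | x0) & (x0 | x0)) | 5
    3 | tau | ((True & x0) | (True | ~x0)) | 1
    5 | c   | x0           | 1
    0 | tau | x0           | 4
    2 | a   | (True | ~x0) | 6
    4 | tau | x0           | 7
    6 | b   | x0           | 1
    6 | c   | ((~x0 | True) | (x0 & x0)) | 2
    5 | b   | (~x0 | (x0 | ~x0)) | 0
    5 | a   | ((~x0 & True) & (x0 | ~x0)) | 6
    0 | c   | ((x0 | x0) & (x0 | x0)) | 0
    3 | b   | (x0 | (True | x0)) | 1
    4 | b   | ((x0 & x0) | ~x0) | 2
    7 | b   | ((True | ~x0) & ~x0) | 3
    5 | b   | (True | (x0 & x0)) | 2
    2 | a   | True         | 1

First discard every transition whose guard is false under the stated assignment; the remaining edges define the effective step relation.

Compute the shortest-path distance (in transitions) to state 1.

Layered search for 1:
  depth 0: {0}
  depth 1: {6}
  depth 2: {2}
  depth 3: {1}
depth(1)=3, e.g. c·c·a

Answer: 3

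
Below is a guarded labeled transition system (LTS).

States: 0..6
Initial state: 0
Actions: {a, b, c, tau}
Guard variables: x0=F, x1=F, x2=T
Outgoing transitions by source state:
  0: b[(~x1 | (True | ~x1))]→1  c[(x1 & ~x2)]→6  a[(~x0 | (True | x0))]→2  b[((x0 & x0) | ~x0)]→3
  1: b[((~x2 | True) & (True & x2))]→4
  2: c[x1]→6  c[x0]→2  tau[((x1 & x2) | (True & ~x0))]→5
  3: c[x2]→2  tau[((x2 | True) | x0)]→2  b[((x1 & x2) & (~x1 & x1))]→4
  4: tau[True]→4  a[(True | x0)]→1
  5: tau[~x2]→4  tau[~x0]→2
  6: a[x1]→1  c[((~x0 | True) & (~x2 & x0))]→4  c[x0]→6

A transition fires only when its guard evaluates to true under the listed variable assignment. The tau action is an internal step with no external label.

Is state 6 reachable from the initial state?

Answer: UNREACHABLE

Working:
Guard filter leaves 10 enabled edge(s).
depth 0: {0}
depth 1: {1,2,3}  total {0,1,2,3}
depth 2: {4,5}  total {0,1,2,3,4,5}
Reachable = {0,1,2,3,4,5}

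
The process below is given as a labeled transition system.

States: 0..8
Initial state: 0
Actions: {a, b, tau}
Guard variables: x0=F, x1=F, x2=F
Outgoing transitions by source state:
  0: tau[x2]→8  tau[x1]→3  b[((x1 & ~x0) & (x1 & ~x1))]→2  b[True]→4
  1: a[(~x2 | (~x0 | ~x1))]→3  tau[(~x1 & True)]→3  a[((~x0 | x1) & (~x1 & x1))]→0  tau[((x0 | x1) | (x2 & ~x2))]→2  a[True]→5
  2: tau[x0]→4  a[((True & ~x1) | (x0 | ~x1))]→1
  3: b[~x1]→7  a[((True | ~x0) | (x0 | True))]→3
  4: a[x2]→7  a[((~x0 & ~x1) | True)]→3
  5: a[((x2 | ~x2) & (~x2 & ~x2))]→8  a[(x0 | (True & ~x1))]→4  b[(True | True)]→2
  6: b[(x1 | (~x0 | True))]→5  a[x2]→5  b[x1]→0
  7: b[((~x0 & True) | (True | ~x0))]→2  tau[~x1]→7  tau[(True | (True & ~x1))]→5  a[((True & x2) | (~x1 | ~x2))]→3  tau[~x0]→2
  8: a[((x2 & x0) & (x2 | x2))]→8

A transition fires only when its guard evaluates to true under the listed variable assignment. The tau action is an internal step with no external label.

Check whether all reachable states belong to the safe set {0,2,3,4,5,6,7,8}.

Allowed set {0,2,3,4,5,6,7,8}
Reach set: {0,1,2,3,4,5,7,8}
  0: ✓
  1: ✗ unsafe
  2: ✓
  3: ✓
  4: ✓
  5: ✓
  7: ✓
  8: ✓
witness against invariant: b·a·b·b·a → 1

Answer: INVARIANT VIOLATED at state 1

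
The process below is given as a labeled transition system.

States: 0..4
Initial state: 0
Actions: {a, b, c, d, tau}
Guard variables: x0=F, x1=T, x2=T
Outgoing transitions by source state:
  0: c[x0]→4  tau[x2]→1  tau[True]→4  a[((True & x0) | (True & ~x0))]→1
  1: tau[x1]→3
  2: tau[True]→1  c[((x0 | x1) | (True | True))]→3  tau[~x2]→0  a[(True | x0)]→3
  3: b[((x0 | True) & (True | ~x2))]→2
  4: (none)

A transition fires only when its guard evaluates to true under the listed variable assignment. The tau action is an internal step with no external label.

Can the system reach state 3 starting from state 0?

8 transition(s) survive guard evaluation.
L0 = {0}
L1 = {1,4}  now seen {0,1,4}
L2 = {3}  now seen {0,1,3,4}
L3 = {2}  now seen {0,1,2,3,4}
Reachable = {0,1,2,3,4}
Path to 3: tau·tau

Answer: REACHABLE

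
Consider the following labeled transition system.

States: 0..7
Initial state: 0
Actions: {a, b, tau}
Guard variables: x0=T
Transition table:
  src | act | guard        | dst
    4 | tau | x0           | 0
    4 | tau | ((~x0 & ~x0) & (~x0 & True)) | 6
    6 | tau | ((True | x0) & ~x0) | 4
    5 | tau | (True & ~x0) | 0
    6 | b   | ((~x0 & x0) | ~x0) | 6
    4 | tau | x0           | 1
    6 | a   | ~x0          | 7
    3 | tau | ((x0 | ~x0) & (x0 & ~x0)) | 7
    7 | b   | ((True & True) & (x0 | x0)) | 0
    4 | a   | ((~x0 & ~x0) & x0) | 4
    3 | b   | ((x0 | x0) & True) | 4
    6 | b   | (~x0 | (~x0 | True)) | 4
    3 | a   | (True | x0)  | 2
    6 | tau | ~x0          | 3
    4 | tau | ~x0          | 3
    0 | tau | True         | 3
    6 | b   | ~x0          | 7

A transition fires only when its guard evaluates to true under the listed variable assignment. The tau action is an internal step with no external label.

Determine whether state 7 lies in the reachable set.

After dropping false guards: 7 live edges.
depth 0: {0}
depth 1: {3}  cumulative {0,3}
depth 2: {2,4}  cumulative {0,2,3,4}
depth 3: {1}  cumulative {0,1,2,3,4}
Reachable = {0,1,2,3,4}

Answer: UNREACHABLE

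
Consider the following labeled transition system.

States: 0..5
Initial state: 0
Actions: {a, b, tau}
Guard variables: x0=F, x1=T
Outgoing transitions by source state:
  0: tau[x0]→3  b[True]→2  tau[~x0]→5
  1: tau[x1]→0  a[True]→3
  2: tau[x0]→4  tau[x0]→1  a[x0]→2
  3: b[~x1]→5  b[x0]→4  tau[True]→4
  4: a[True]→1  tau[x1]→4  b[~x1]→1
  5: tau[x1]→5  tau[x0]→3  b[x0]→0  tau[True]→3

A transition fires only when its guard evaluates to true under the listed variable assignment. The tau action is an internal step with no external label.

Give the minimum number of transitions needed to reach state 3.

BFS to 3:
  Layer 0: {0}
  Layer 1: {2,5}
  Layer 2: {3}
depth(3)=2, e.g. tau·tau

Answer: 2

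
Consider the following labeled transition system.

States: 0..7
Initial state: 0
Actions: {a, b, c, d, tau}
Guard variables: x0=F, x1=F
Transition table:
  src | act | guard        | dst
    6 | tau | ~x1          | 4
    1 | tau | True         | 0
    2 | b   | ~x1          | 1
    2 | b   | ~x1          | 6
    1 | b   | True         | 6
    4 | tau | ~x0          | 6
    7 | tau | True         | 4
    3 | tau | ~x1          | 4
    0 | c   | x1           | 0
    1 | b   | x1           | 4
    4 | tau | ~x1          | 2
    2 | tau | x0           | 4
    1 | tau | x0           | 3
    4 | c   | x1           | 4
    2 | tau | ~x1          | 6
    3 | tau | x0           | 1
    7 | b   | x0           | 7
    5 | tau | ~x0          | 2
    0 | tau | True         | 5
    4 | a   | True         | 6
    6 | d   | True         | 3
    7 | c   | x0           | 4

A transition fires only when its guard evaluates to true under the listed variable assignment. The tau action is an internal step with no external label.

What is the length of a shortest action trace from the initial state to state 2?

Layered search for 2:
  depth 0: {0}
  depth 1: {5}
  depth 2: {2}
depth(2)=2, e.g. tau·tau

Answer: 2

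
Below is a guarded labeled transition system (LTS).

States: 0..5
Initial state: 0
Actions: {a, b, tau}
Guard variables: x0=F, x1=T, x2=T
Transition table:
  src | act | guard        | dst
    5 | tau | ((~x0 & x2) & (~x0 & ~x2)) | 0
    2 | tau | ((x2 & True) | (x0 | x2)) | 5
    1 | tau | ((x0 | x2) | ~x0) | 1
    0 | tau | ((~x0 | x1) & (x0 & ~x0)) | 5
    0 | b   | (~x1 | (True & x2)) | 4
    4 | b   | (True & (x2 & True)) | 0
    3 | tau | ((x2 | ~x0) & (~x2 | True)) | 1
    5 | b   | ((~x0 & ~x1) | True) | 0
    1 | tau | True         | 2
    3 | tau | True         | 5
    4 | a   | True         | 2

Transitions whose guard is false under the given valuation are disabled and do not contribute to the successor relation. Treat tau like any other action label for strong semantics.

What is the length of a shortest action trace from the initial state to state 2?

Layered search for 2:
  L0 = {0}
  L1 = {4}
  L2 = {2}
first hit 2 at d=2 via b·a

Answer: 2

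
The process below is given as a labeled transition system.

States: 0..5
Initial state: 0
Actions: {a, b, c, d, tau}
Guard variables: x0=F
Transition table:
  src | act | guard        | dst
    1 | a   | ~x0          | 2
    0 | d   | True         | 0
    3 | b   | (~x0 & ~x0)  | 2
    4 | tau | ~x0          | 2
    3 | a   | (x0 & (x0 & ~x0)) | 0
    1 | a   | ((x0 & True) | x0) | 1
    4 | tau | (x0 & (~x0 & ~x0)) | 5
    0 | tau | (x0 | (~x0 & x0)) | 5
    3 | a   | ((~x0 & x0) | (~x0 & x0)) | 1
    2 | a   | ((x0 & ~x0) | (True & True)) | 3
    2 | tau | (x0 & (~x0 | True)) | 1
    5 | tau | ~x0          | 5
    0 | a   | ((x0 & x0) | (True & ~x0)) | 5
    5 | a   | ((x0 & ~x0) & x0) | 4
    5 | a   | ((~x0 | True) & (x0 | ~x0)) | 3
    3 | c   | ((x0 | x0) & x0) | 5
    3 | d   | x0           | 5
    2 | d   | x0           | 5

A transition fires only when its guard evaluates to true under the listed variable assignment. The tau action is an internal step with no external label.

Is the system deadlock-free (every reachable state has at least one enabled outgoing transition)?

Answer: DEADLOCK-FREE

Trace:
Reachable = {0,2,3,5}
  0: a→5  d→0  [2 exit(s)]
  2: a→3  [1 exit(s)]
  3: b→2  [1 exit(s)]
  5: a→3  tau→5  [2 exit(s)]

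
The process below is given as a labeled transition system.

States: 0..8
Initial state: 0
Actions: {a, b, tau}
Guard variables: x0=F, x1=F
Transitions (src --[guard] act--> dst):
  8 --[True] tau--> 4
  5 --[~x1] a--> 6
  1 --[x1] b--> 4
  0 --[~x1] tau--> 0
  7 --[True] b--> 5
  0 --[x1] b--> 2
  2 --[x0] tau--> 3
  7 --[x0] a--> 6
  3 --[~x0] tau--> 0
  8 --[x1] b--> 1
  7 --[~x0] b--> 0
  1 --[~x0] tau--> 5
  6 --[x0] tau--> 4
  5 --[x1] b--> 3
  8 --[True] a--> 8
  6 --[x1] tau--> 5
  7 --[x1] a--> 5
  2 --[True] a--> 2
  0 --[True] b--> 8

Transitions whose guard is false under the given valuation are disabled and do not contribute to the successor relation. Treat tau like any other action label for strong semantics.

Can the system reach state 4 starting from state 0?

After dropping false guards: 10 live edges.
depth 0: {0}
depth 1: {8}  total {0,8}
depth 2: {4}  total {0,4,8}
R = {0,4,8}
witness 4: b·tau

Answer: REACHABLE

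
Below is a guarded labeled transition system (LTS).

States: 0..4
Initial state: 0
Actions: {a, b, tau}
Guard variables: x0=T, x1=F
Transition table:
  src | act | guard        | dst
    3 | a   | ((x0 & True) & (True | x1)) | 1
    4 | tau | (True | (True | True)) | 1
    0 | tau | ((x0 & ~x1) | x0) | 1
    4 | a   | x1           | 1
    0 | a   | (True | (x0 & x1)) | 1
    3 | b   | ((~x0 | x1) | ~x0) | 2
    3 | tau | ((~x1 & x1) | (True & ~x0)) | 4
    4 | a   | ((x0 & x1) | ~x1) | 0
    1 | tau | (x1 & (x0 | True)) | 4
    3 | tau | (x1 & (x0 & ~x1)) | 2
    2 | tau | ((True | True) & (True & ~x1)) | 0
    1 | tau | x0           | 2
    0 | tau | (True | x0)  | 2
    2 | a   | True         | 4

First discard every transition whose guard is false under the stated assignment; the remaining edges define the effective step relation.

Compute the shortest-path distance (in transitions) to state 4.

BFS to 4:
  L0 = {0}
  L1 = {1,2}
  L2 = {4}
depth(4)=2, e.g. tau·a

Answer: 2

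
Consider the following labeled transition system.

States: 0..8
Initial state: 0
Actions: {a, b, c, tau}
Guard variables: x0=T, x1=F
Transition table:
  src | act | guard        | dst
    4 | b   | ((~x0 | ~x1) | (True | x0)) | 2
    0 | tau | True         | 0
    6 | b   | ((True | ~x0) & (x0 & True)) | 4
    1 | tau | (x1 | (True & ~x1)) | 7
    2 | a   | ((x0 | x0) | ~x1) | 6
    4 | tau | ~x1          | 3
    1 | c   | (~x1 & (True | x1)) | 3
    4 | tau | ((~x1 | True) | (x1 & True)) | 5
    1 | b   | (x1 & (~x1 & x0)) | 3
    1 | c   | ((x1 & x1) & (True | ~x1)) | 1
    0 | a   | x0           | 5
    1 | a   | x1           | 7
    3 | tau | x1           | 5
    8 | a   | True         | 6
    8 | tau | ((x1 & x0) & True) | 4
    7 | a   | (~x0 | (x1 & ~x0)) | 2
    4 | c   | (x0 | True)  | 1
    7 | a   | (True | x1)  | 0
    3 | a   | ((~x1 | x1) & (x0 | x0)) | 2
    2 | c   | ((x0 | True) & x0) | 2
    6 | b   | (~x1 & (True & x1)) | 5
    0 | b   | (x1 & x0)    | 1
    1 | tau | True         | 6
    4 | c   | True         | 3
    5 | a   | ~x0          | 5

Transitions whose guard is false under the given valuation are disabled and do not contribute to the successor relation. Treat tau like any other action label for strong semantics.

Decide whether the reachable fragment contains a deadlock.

Answer: DEADLOCK at state 5

Analysis:
R = {0,5}
  0: a→5  tau→0  [deg 2]
  5: ∅  [STUCK]
Path to 5: a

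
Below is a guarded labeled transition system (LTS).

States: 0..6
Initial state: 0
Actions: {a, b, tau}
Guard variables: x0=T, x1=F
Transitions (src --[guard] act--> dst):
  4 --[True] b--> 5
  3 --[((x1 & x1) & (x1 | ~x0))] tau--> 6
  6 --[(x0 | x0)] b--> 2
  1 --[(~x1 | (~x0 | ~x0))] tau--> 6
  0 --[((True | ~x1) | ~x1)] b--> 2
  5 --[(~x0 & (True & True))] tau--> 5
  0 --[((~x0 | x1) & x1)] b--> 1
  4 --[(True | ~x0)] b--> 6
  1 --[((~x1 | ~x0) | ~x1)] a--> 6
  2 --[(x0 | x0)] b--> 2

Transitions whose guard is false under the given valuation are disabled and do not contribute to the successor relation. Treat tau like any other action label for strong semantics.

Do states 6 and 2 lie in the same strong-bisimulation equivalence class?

Answer: BISIMILAR

Analysis:
Compute ~ classes (split until stable):
  P[0] = {{0,1,2,3,4,5,6}}
  P[1] = {{0,2,4,6},{1},{3,5}}
  P[2] = {{0,2,6},{1},{3,5},{4}}
stable after 3 split(s): 4 block(s)
[6]={0,2,6}  [2]={0,2,6}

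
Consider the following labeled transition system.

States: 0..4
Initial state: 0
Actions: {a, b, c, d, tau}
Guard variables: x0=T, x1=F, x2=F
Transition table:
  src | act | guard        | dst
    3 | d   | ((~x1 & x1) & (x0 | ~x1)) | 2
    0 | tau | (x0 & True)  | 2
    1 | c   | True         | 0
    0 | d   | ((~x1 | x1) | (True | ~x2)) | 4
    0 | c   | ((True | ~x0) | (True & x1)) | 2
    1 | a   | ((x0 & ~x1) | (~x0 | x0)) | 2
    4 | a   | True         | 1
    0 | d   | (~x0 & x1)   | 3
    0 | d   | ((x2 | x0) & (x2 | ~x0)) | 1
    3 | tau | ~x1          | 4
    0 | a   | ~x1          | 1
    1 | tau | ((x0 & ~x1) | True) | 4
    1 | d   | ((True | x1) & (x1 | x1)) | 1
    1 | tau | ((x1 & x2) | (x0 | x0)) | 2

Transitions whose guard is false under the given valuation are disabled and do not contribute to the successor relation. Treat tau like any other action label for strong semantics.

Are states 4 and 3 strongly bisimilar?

Bisimulation quotient by refinement:
  P[0] = {{0,1,2,3,4}}
  P[1] = {{0},{1},{2},{3},{4}}
Fixed point at round 2; 5 class(es).
4∈{4}, 3∈{3}

Answer: NOT BISIMILAR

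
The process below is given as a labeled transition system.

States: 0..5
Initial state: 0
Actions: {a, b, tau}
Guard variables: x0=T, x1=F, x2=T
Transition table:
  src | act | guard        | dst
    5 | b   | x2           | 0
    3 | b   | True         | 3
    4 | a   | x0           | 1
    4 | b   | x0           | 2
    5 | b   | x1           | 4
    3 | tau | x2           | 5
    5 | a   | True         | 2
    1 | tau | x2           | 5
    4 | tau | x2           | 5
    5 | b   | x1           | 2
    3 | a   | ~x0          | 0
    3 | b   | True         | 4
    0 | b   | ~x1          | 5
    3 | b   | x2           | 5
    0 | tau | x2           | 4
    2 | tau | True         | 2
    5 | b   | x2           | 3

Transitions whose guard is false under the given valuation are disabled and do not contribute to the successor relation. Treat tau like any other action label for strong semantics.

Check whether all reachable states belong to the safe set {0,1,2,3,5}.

Allowed set {0,1,2,3,5}
Reach set: {0,1,2,3,4,5}
  0: ✓
  1: ✓
  2: ✓
  3: ✓
  4: outside
  5: ✓
counterexample path to 4: tau

Answer: INVARIANT VIOLATED at state 4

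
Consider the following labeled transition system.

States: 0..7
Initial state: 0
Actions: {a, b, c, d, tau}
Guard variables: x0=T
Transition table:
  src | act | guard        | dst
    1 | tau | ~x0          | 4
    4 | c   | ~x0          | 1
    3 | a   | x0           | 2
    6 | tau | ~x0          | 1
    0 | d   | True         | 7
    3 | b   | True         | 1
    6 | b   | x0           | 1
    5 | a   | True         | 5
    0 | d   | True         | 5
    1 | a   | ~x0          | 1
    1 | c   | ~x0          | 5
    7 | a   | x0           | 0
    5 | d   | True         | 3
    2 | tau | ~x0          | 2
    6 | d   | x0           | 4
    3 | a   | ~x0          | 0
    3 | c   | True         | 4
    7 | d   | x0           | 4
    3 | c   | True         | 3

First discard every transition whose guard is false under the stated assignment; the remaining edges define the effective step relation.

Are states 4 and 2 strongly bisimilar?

Answer: BISIMILAR

Trace:
Bisimulation quotient by refinement:
  P[0] = {{0,1,2,3,4,5,6,7}}
  P[1] = {{0},{1,2,4},{3},{5,7},{6}}
  P[2] = {{0},{1,2,4},{3},{5},{6},{7}}
stable after 3 split(s): 6 block(s)
[4]={1,2,4}  [2]={1,2,4}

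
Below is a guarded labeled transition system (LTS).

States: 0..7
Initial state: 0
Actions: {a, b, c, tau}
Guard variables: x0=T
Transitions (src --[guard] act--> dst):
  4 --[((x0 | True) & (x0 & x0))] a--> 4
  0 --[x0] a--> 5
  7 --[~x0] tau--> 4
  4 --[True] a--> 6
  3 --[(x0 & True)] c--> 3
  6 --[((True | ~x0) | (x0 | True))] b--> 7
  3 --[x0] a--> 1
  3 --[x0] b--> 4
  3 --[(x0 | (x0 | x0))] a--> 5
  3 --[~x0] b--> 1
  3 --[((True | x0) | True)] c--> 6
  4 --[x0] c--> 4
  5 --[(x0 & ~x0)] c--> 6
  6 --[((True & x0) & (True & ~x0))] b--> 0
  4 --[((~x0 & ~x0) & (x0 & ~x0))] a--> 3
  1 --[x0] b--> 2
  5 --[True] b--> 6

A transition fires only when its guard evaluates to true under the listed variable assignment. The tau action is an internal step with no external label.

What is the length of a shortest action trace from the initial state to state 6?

Layered search for 6:
  depth 0: {0}
  depth 1: {5}
  depth 2: {6}
first hit 6 at d=2 via a·b

Answer: 2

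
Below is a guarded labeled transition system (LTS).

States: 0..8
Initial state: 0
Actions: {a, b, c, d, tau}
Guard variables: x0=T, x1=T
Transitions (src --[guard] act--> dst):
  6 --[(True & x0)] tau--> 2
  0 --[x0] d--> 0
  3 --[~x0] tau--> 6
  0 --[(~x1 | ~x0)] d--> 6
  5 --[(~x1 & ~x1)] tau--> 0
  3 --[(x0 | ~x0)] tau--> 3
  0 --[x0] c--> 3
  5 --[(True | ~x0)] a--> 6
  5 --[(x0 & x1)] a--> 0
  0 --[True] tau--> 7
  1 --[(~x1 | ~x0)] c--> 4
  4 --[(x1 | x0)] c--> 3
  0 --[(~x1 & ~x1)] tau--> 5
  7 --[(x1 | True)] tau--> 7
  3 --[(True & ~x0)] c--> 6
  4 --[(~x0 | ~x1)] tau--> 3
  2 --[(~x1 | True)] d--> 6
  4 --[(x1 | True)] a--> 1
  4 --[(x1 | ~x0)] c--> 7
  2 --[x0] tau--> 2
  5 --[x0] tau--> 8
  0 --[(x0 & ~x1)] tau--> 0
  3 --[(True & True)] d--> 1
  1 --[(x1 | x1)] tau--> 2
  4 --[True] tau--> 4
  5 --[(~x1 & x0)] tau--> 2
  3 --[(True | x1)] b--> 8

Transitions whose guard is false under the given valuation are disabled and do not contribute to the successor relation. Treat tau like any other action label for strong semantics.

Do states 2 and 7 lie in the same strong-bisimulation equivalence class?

Bisimulation quotient by refinement:
  P[0] = {{0,1,2,3,4,5,6,7,8}}
  P[1] = {{0},{1,6,7},{2},{3},{4},{5},{8}}
  P[2] = {{0},{1,6},{2},{3},{4},{5},{7},{8}}
stable after 3 split(s): 8 block(s)
class of 2: {2}; class of 7: {7}

Answer: NOT BISIMILAR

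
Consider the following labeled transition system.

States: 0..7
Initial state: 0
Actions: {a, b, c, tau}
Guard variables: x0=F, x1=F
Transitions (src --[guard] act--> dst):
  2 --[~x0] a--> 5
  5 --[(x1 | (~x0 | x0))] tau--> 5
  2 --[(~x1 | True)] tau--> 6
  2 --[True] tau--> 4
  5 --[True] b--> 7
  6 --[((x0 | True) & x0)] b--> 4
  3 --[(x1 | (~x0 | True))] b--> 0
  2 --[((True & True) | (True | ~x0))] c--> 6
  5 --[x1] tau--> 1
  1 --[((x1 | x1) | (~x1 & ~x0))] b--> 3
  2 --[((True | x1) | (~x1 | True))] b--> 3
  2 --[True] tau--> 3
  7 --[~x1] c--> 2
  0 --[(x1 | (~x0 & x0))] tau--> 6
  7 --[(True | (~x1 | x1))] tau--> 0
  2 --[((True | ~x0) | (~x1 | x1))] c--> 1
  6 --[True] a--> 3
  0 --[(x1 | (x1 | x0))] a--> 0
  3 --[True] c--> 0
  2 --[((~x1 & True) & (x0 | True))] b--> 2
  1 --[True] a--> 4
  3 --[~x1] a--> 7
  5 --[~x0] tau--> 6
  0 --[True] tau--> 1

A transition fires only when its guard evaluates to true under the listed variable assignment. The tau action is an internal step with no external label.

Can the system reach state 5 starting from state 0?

Guard filter leaves 20 enabled edge(s).
depth 0: {0}
depth 1: {1}  cumulative {0,1}
depth 2: {3,4}  cumulative {0,1,3,4}
depth 3: {7}  cumulative {0,1,3,4,7}
depth 4: {2}  cumulative {0,1,2,3,4,7}
depth 5: {5,6}  cumulative {0,1,2,3,4,5,6,7}
R = {0,1,2,3,4,5,6,7}
Path to 5: tau·b·a·c·a

Answer: REACHABLE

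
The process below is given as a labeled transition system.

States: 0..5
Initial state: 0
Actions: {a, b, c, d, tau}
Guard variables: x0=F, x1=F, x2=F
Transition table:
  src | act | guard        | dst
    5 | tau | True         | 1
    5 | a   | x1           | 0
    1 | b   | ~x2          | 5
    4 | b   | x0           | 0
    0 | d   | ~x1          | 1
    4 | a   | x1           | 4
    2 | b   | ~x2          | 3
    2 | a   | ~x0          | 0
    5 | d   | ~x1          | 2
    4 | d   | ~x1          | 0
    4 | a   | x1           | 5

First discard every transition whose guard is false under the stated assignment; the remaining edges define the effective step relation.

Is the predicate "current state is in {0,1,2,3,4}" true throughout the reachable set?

Answer: INVARIANT VIOLATED at state 5

Working:
Inv-set: {0,1,2,3,4}
R = {0,1,2,3,5}
  0: safe
  1: safe
  2: safe
  3: safe
  5: VIOLATES
witness against invariant: d·b → 5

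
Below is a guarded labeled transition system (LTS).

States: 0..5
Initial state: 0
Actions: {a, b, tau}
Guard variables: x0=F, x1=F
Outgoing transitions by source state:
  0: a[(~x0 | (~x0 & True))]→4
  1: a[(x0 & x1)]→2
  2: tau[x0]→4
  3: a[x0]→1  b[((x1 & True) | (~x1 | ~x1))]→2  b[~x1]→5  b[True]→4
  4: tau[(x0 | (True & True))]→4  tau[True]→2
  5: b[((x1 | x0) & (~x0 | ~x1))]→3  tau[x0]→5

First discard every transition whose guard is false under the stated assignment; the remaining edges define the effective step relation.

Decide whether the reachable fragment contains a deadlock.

Reachable = {0,2,4}
  0: a→4  [1 out]
  2: ∅  [deadlock]
  4: tau→2  tau→4  [2 out]
witness 2: a·tau

Answer: DEADLOCK at state 2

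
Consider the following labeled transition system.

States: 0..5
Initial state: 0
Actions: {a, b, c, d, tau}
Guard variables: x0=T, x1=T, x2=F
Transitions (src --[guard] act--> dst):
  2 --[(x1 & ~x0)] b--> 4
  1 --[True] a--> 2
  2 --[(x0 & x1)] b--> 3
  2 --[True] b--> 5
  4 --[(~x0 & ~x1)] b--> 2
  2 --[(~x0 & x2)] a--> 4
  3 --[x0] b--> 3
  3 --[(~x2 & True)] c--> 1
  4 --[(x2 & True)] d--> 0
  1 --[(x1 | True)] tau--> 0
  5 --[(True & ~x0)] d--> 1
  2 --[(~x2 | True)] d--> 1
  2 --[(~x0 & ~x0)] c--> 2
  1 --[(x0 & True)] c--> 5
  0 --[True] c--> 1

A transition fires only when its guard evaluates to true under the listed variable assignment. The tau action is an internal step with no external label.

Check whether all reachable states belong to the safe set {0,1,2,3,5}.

Safe = {0,1,2,3,5}
Reach set: {0,1,2,3,5}
  0: ok
  1: ok
  2: ok
  3: ok
  5: ok

Answer: INVARIANT HOLDS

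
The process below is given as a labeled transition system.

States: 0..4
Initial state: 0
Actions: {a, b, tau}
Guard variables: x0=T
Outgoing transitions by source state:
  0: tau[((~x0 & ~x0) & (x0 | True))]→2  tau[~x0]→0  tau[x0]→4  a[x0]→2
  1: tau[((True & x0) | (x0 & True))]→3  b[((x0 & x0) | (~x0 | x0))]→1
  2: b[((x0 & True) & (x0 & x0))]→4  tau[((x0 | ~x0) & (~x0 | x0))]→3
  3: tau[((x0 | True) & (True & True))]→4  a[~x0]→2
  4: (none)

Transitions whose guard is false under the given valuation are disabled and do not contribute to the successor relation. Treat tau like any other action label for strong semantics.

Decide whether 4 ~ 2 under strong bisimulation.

Answer: NOT BISIMILAR

Trace:
Compute ~ classes (split until stable):
  π0 = {{0,1,2,3,4}}
  π1 = {{0},{1,2},{3},{4}}
  π2 = {{0},{1},{2},{3},{4}}
stable after 3 split(s): 5 block(s)
class of 4: {4}; class of 2: {2}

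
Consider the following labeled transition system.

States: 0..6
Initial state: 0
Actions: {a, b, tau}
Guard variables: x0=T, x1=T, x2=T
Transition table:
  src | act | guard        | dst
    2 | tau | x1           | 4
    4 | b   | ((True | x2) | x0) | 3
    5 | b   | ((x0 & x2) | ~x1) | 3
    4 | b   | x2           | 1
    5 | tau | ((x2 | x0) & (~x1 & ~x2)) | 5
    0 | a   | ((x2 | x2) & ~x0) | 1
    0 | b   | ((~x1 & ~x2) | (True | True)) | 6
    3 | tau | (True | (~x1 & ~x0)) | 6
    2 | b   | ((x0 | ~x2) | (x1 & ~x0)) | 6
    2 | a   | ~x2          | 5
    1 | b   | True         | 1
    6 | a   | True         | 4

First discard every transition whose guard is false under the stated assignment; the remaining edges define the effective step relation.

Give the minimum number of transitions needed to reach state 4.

Breadth-first toward 4:
  Layer 0: {0}
  Layer 1: {6}
  Layer 2: {4}
4 enters at depth 2; path b·a

Answer: 2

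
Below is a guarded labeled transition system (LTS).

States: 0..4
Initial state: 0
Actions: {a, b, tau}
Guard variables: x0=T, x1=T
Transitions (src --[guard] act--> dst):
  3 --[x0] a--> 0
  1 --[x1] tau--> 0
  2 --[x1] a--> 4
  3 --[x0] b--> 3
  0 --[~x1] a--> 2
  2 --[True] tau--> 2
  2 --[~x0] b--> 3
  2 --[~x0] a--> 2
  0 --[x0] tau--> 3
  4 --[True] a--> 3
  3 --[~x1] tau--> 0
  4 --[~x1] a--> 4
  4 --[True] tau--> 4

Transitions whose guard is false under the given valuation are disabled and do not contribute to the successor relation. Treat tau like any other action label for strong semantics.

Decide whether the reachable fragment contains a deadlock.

R = {0,3}
  0: tau→3  [1 exit(s)]
  3: a→0  b→3  [2 exit(s)]

Answer: DEADLOCK-FREE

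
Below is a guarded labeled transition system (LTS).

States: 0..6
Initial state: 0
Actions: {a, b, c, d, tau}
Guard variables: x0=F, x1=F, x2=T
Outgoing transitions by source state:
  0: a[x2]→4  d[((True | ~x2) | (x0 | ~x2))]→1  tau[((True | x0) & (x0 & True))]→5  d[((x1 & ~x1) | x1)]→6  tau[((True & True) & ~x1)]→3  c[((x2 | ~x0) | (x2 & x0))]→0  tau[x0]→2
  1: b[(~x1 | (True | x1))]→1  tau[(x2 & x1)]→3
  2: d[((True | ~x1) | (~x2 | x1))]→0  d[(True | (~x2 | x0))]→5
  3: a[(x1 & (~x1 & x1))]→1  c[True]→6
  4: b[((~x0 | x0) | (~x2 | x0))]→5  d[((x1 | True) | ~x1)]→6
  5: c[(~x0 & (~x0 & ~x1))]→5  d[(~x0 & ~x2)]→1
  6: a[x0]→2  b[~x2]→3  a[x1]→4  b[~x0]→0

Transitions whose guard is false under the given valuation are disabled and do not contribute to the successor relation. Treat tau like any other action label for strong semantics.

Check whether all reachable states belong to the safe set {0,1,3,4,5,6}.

Safe = {0,1,3,4,5,6}
Reach set: {0,1,3,4,5,6}
  0: safe
  1: safe
  3: safe
  4: safe
  5: safe
  6: safe

Answer: INVARIANT HOLDS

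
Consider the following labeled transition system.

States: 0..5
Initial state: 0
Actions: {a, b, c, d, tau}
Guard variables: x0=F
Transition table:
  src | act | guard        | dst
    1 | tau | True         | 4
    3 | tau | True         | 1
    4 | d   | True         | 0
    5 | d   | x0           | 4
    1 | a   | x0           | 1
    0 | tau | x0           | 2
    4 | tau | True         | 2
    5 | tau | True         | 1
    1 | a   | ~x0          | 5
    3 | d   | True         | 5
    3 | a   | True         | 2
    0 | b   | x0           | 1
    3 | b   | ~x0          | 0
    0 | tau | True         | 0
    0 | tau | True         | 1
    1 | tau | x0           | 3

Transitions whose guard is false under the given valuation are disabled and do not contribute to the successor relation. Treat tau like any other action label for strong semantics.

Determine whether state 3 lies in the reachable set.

11 transition(s) survive guard evaluation.
depth 0: {0}
depth 1: {1}  now seen {0,1}
depth 2: {4,5}  now seen {0,1,4,5}
depth 3: {2}  now seen {0,1,2,4,5}
Reachable = {0,1,2,4,5}

Answer: UNREACHABLE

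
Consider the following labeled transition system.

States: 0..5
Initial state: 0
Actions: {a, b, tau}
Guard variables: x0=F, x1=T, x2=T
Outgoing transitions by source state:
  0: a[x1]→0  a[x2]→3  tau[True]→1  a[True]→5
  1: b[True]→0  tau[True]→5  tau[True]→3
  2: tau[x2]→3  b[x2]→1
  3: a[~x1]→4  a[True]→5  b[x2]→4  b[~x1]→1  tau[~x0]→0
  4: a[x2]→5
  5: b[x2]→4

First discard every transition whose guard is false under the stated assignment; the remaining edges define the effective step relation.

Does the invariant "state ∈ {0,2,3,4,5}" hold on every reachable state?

Safe = {0,2,3,4,5}
R = {0,1,3,4,5}
  0: ✓
  1: VIOLATES
  3: ✓
  4: ✓
  5: ✓
counterexample path to 1: tau

Answer: INVARIANT VIOLATED at state 1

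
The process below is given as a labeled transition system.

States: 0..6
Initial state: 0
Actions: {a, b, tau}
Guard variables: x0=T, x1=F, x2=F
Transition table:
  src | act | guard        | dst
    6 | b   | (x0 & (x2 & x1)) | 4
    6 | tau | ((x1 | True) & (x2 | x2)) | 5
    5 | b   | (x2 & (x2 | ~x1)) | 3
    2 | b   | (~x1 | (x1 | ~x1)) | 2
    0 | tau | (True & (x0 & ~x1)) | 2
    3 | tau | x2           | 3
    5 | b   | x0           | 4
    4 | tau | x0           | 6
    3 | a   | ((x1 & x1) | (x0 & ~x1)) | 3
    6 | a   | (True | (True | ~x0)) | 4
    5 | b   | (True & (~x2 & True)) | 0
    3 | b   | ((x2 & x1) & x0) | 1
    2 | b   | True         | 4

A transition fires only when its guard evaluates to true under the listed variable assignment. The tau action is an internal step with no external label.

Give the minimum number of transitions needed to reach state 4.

Answer: 2

Trace:
Breadth-first toward 4:
  Layer 0: {0}
  Layer 1: {2}
  Layer 2: {4}
depth(4)=2, e.g. tau·b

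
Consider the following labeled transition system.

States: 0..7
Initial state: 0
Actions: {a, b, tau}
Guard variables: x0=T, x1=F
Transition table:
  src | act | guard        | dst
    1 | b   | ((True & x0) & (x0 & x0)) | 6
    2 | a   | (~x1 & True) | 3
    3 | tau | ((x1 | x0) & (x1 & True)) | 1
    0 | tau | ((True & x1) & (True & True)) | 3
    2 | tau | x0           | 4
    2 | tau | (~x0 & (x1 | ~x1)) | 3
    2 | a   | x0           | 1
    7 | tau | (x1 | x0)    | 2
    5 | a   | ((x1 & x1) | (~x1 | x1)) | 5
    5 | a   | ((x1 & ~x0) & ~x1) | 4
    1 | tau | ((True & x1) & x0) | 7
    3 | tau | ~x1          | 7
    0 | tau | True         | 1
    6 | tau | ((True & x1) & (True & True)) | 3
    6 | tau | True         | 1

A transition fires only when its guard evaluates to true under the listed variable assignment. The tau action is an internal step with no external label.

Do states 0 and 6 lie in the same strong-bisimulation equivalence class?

Refine partition for ~:
  round 0: {{0,1,2,3,4,5,6,7}}
  round 1: {{0,3,6,7},{1},{2},{4},{5}}
  round 2: {{0,6},{1},{2},{3},{4},{5},{7}}
stable after 3 split(s): 7 block(s)
[0]={0,6}  [6]={0,6}

Answer: BISIMILAR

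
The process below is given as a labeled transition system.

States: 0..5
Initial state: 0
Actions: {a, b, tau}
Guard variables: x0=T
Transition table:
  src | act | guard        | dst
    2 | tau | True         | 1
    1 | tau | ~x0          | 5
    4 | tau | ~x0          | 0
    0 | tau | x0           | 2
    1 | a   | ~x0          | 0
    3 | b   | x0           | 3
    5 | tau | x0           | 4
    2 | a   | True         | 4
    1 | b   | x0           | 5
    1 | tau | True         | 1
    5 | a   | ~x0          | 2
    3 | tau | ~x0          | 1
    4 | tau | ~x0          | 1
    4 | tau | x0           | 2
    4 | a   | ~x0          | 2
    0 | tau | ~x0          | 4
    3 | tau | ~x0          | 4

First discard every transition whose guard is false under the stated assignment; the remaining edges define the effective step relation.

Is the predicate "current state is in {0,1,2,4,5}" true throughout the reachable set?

Answer: INVARIANT HOLDS

Working:
Safe = {0,1,2,4,5}
Reach set: {0,1,2,4,5}
  0: ✓
  1: ✓
  2: ✓
  4: ✓
  5: ✓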